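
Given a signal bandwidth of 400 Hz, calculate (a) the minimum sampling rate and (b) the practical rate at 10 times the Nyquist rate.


By Nyquist theorem, fs_min = 2 * fmax.
fs_min = 2 * 400 = 800 Hz
Practical rate = 10 * fs_min = 10 * 800 = 8000 Hz

fs_min = 800 Hz, fs_practical = 8000 Hz


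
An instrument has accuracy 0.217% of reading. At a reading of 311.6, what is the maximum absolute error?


Absolute error = (accuracy% / 100) * reading.
Error = (0.217 / 100) * 311.6
Error = 0.00217 * 311.6
Error = 0.6762

0.6762


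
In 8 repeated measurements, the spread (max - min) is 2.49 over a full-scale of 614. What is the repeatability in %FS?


Repeatability = (spread / full scale) * 100%.
R = (2.49 / 614) * 100
R = 0.406 %FS

0.406 %FS


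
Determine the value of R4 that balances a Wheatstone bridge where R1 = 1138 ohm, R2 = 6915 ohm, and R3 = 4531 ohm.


At balance: R1*R4 = R2*R3, so R4 = R2*R3/R1.
R4 = 6915 * 4531 / 1138
R4 = 31331865 / 1138
R4 = 27532.39 ohm

27532.39 ohm


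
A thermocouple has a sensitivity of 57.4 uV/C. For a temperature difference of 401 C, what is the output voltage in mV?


The thermocouple output V = sensitivity * dT.
V = 57.4 uV/C * 401 C
V = 23017.4 uV
V = 23.017 mV

23.017 mV


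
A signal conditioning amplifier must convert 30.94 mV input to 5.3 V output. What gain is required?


Gain = Vout / Vin (converting to same units).
G = 5.3 V / 30.94 mV
G = 5300.0 mV / 30.94 mV
G = 171.3

171.3


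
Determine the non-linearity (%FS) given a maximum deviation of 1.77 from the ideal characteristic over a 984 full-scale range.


Linearity error = (max deviation / full scale) * 100%.
Linearity = (1.77 / 984) * 100
Linearity = 0.18 %FS

0.18 %FS


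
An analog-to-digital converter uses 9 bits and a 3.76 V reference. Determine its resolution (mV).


The resolution (LSB) of an ADC is Vref / 2^n.
LSB = 3.76 / 2^9
LSB = 3.76 / 512
LSB = 0.00734375 V = 7.34375 mV

7.34375 mV


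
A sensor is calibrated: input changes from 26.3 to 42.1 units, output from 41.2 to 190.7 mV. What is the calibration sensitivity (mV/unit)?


Sensitivity = (y2 - y1) / (x2 - x1).
S = (190.7 - 41.2) / (42.1 - 26.3)
S = 149.5 / 15.8
S = 9.462 mV/unit

9.462 mV/unit


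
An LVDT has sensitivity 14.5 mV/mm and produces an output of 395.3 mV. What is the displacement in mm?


Displacement = Vout / sensitivity.
d = 395.3 / 14.5
d = 27.262 mm

27.262 mm


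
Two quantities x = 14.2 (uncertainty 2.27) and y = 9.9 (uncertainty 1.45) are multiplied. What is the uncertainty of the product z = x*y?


For a product z = x*y, the relative uncertainty is:
uz/z = sqrt((ux/x)^2 + (uy/y)^2)
Relative uncertainties: ux/x = 2.27/14.2 = 0.159859
uy/y = 1.45/9.9 = 0.146465
z = 14.2 * 9.9 = 140.6
uz = 140.6 * sqrt(0.159859^2 + 0.146465^2) = 30.479

30.479


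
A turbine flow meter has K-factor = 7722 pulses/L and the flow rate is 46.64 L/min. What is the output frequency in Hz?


Frequency = K * Q / 60 (converting L/min to L/s).
f = 7722 * 46.64 / 60
f = 360154.08 / 60
f = 6002.57 Hz

6002.57 Hz


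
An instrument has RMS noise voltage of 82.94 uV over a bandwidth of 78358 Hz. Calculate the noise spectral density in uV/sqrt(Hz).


Noise spectral density = Vrms / sqrt(BW).
NSD = 82.94 / sqrt(78358)
NSD = 82.94 / 279.925
NSD = 0.2963 uV/sqrt(Hz)

0.2963 uV/sqrt(Hz)


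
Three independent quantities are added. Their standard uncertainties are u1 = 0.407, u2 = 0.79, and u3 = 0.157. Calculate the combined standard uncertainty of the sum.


For a sum of independent quantities, uc = sqrt(u1^2 + u2^2 + u3^2).
uc = sqrt(0.407^2 + 0.79^2 + 0.157^2)
uc = sqrt(0.165649 + 0.6241 + 0.024649)
uc = 0.9024

0.9024


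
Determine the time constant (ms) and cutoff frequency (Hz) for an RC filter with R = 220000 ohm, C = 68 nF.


Time constant: tau = R * C.
tau = 220000 * 6.80e-08 = 0.01496 s
tau = 14.96 ms
Cutoff frequency: fc = 1 / (2*pi*R*C).
fc = 1 / (2*pi*0.01496) = 10.64 Hz

tau = 14.96 ms, fc = 10.64 Hz


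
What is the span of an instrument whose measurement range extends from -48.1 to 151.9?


Span = upper range - lower range.
Span = 151.9 - (-48.1)
Span = 200.0

200.0


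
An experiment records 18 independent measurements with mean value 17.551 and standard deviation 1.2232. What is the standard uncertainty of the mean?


The standard uncertainty for Type A evaluation is u = s / sqrt(n).
u = 1.2232 / sqrt(18)
u = 1.2232 / 4.2426
u = 0.2883

0.2883


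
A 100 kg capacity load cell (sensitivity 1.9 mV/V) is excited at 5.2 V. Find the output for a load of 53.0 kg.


Vout = rated_output * Vex * (load / capacity).
Vout = 1.9 * 5.2 * (53.0 / 100)
Vout = 1.9 * 5.2 * 0.53
Vout = 5.236 mV

5.236 mV


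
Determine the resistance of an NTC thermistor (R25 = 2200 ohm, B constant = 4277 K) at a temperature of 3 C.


NTC thermistor equation: Rt = R25 * exp(B * (1/T - 1/T25)).
T in Kelvin: 276.15 K, T25 = 298.15 K
1/T - 1/T25 = 1/276.15 - 1/298.15 = 0.0002672
B * (1/T - 1/T25) = 4277 * 0.0002672 = 1.1428
Rt = 2200 * exp(1.1428) = 6898.4 ohm

6898.4 ohm


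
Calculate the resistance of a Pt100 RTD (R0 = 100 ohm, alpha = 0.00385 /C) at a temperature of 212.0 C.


The RTD equation: Rt = R0 * (1 + alpha * T).
Rt = 100 * (1 + 0.00385 * 212.0)
Rt = 100 * (1 + 0.8162)
Rt = 100 * 1.8162
Rt = 181.62 ohm

181.62 ohm


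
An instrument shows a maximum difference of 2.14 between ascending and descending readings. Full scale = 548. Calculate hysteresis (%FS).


Hysteresis = (max difference / full scale) * 100%.
H = (2.14 / 548) * 100
H = 0.391 %FS

0.391 %FS


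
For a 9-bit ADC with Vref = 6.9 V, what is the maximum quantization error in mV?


The maximum quantization error is +/- LSB/2.
LSB = Vref / 2^n = 6.9 / 512 = 0.01347656 V
Max error = LSB / 2 = 0.01347656 / 2 = 0.00673828 V
Max error = 6.7383 mV

6.7383 mV


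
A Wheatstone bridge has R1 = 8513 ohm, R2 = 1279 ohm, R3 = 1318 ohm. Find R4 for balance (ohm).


At balance: R1*R4 = R2*R3, so R4 = R2*R3/R1.
R4 = 1279 * 1318 / 8513
R4 = 1685722 / 8513
R4 = 198.02 ohm

198.02 ohm


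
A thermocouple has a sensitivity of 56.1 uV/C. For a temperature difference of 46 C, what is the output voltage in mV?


The thermocouple output V = sensitivity * dT.
V = 56.1 uV/C * 46 C
V = 2580.6 uV
V = 2.581 mV

2.581 mV


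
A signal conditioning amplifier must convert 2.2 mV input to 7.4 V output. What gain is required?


Gain = Vout / Vin (converting to same units).
G = 7.4 V / 2.2 mV
G = 7400.0 mV / 2.2 mV
G = 3363.64

3363.64


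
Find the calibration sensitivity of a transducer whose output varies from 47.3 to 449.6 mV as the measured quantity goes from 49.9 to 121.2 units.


Sensitivity = (y2 - y1) / (x2 - x1).
S = (449.6 - 47.3) / (121.2 - 49.9)
S = 402.3 / 71.3
S = 5.6424 mV/unit

5.6424 mV/unit


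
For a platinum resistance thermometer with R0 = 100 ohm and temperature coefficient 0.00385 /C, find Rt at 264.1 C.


The RTD equation: Rt = R0 * (1 + alpha * T).
Rt = 100 * (1 + 0.00385 * 264.1)
Rt = 100 * (1 + 1.016785)
Rt = 100 * 2.016785
Rt = 201.679 ohm

201.679 ohm


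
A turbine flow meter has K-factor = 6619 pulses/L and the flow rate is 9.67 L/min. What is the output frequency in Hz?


Frequency = K * Q / 60 (converting L/min to L/s).
f = 6619 * 9.67 / 60
f = 64005.73 / 60
f = 1066.76 Hz

1066.76 Hz


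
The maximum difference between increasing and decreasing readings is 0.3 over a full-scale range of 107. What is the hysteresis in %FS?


Hysteresis = (max difference / full scale) * 100%.
H = (0.3 / 107) * 100
H = 0.28 %FS

0.28 %FS


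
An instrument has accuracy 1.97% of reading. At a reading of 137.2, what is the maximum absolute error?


Absolute error = (accuracy% / 100) * reading.
Error = (1.97 / 100) * 137.2
Error = 0.0197 * 137.2
Error = 2.7028

2.7028


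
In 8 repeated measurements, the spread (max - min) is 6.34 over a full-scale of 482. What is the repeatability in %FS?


Repeatability = (spread / full scale) * 100%.
R = (6.34 / 482) * 100
R = 1.315 %FS

1.315 %FS


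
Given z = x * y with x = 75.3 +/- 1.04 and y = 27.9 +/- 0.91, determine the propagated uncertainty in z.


For a product z = x*y, the relative uncertainty is:
uz/z = sqrt((ux/x)^2 + (uy/y)^2)
Relative uncertainties: ux/x = 1.04/75.3 = 0.013811
uy/y = 0.91/27.9 = 0.032616
z = 75.3 * 27.9 = 2100.9
uz = 2100.9 * sqrt(0.013811^2 + 0.032616^2) = 74.413

74.413


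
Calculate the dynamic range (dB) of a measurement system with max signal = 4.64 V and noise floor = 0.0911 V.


Dynamic range = 20 * log10(Vmax / Vnoise).
DR = 20 * log10(4.64 / 0.0911)
DR = 20 * log10(50.93)
DR = 34.14 dB

34.14 dB


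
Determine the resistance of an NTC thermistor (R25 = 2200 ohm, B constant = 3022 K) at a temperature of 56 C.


NTC thermistor equation: Rt = R25 * exp(B * (1/T - 1/T25)).
T in Kelvin: 329.15 K, T25 = 298.15 K
1/T - 1/T25 = 1/329.15 - 1/298.15 = -0.00031589
B * (1/T - 1/T25) = 3022 * -0.00031589 = -0.9546
Rt = 2200 * exp(-0.9546) = 846.9 ohm

846.9 ohm


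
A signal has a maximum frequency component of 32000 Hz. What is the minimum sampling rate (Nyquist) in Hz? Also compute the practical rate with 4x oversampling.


By Nyquist theorem, fs_min = 2 * fmax.
fs_min = 2 * 32000 = 64000 Hz
Practical rate = 4 * fs_min = 4 * 64000 = 256000 Hz

fs_min = 64000 Hz, fs_practical = 256000 Hz


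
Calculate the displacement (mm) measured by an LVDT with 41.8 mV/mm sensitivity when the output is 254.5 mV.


Displacement = Vout / sensitivity.
d = 254.5 / 41.8
d = 6.089 mm

6.089 mm


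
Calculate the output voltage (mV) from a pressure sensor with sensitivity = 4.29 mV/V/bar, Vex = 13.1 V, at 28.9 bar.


Output = sensitivity * Vex * P.
Vout = 4.29 * 13.1 * 28.9
Vout = 56.199 * 28.9
Vout = 1624.15 mV

1624.15 mV


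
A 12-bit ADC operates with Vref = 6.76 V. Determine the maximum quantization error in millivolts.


The maximum quantization error is +/- LSB/2.
LSB = Vref / 2^n = 6.76 / 4096 = 0.00165039 V
Max error = LSB / 2 = 0.00165039 / 2 = 0.0008252 V
Max error = 0.8252 mV

0.8252 mV


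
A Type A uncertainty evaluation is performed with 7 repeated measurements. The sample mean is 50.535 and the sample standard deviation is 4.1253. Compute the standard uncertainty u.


The standard uncertainty for Type A evaluation is u = s / sqrt(n).
u = 4.1253 / sqrt(7)
u = 4.1253 / 2.6458
u = 1.5592

1.5592


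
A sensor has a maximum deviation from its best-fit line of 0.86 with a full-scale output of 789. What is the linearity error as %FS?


Linearity error = (max deviation / full scale) * 100%.
Linearity = (0.86 / 789) * 100
Linearity = 0.109 %FS

0.109 %FS


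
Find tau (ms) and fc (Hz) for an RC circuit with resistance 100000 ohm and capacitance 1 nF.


Time constant: tau = R * C.
tau = 100000 * 1.00e-09 = 0.0001 s
tau = 0.1 ms
Cutoff frequency: fc = 1 / (2*pi*R*C).
fc = 1 / (2*pi*0.0001) = 1591.55 Hz

tau = 0.1 ms, fc = 1591.55 Hz


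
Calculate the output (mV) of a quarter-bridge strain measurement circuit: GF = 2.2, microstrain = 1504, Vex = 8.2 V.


Quarter bridge output: Vout = (GF * epsilon * Vex) / 4.
Vout = (2.2 * 1504e-6 * 8.2) / 4
Vout = 0.02713216 / 4 V
Vout = 0.00678304 V = 6.783 mV

6.783 mV


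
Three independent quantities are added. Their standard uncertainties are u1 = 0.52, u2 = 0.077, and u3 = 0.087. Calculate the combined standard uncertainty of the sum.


For a sum of independent quantities, uc = sqrt(u1^2 + u2^2 + u3^2).
uc = sqrt(0.52^2 + 0.077^2 + 0.087^2)
uc = sqrt(0.2704 + 0.005929 + 0.007569)
uc = 0.5328

0.5328


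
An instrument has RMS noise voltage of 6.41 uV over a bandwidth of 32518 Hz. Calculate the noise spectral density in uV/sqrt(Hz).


Noise spectral density = Vrms / sqrt(BW).
NSD = 6.41 / sqrt(32518)
NSD = 6.41 / 180.3275
NSD = 0.0355 uV/sqrt(Hz)

0.0355 uV/sqrt(Hz)


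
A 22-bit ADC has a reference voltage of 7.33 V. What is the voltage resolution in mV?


The resolution (LSB) of an ADC is Vref / 2^n.
LSB = 7.33 / 2^22
LSB = 7.33 / 4194304
LSB = 1.75e-06 V = 0.00174761 mV

0.00174761 mV


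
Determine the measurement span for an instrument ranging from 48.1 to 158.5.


Span = upper range - lower range.
Span = 158.5 - (48.1)
Span = 110.4

110.4


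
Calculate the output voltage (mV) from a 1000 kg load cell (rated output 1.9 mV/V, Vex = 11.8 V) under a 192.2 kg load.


Vout = rated_output * Vex * (load / capacity).
Vout = 1.9 * 11.8 * (192.2 / 1000)
Vout = 1.9 * 11.8 * 0.1922
Vout = 4.309 mV

4.309 mV


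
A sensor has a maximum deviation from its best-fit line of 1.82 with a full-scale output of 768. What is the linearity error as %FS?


Linearity error = (max deviation / full scale) * 100%.
Linearity = (1.82 / 768) * 100
Linearity = 0.237 %FS

0.237 %FS


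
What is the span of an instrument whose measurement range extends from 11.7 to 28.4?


Span = upper range - lower range.
Span = 28.4 - (11.7)
Span = 16.7

16.7


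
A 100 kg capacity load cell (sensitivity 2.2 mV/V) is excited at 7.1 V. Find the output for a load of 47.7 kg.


Vout = rated_output * Vex * (load / capacity).
Vout = 2.2 * 7.1 * (47.7 / 100)
Vout = 2.2 * 7.1 * 0.477
Vout = 7.451 mV

7.451 mV


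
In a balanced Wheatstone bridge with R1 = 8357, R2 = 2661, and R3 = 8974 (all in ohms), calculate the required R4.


At balance: R1*R4 = R2*R3, so R4 = R2*R3/R1.
R4 = 2661 * 8974 / 8357
R4 = 23879814 / 8357
R4 = 2857.46 ohm

2857.46 ohm


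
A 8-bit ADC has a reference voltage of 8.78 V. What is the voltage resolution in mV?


The resolution (LSB) of an ADC is Vref / 2^n.
LSB = 8.78 / 2^8
LSB = 8.78 / 256
LSB = 0.03429687 V = 34.296875 mV

34.296875 mV


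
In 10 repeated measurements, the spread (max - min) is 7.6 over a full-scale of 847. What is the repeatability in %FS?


Repeatability = (spread / full scale) * 100%.
R = (7.6 / 847) * 100
R = 0.897 %FS

0.897 %FS


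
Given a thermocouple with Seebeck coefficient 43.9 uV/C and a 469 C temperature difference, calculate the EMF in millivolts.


The thermocouple output V = sensitivity * dT.
V = 43.9 uV/C * 469 C
V = 20589.1 uV
V = 20.589 mV

20.589 mV


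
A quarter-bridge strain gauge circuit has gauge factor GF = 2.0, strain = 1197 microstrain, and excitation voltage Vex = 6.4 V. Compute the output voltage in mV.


Quarter bridge output: Vout = (GF * epsilon * Vex) / 4.
Vout = (2.0 * 1197e-6 * 6.4) / 4
Vout = 0.0153216 / 4 V
Vout = 0.0038304 V = 3.8304 mV

3.8304 mV


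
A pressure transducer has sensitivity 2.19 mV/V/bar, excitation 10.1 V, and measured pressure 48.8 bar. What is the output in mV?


Output = sensitivity * Vex * P.
Vout = 2.19 * 10.1 * 48.8
Vout = 22.119 * 48.8
Vout = 1079.41 mV

1079.41 mV


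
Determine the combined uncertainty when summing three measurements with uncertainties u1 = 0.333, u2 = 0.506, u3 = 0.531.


For a sum of independent quantities, uc = sqrt(u1^2 + u2^2 + u3^2).
uc = sqrt(0.333^2 + 0.506^2 + 0.531^2)
uc = sqrt(0.110889 + 0.256036 + 0.281961)
uc = 0.8055

0.8055


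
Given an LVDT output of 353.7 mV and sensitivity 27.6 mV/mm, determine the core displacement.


Displacement = Vout / sensitivity.
d = 353.7 / 27.6
d = 12.815 mm

12.815 mm


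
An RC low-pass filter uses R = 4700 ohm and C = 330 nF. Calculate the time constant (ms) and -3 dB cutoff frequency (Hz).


Time constant: tau = R * C.
tau = 4700 * 3.30e-07 = 0.001551 s
tau = 1.551 ms
Cutoff frequency: fc = 1 / (2*pi*R*C).
fc = 1 / (2*pi*0.001551) = 102.61 Hz

tau = 1.551 ms, fc = 102.61 Hz


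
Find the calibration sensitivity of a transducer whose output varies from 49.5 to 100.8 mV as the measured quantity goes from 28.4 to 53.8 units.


Sensitivity = (y2 - y1) / (x2 - x1).
S = (100.8 - 49.5) / (53.8 - 28.4)
S = 51.3 / 25.4
S = 2.0197 mV/unit

2.0197 mV/unit


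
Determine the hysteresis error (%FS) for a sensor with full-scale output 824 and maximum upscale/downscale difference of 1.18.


Hysteresis = (max difference / full scale) * 100%.
H = (1.18 / 824) * 100
H = 0.143 %FS

0.143 %FS


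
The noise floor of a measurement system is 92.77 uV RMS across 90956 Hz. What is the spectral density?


Noise spectral density = Vrms / sqrt(BW).
NSD = 92.77 / sqrt(90956)
NSD = 92.77 / 301.5891
NSD = 0.3076 uV/sqrt(Hz)

0.3076 uV/sqrt(Hz)


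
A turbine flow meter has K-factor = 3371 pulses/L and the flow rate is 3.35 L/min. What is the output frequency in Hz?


Frequency = K * Q / 60 (converting L/min to L/s).
f = 3371 * 3.35 / 60
f = 11292.85 / 60
f = 188.21 Hz

188.21 Hz


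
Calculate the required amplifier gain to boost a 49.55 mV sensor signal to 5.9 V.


Gain = Vout / Vin (converting to same units).
G = 5.9 V / 49.55 mV
G = 5900.0 mV / 49.55 mV
G = 119.07

119.07


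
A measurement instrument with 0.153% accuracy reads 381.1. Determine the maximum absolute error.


Absolute error = (accuracy% / 100) * reading.
Error = (0.153 / 100) * 381.1
Error = 0.00153 * 381.1
Error = 0.5831

0.5831


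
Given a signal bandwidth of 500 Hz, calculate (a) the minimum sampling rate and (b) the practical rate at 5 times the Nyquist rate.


By Nyquist theorem, fs_min = 2 * fmax.
fs_min = 2 * 500 = 1000 Hz
Practical rate = 5 * fs_min = 5 * 1000 = 5000 Hz

fs_min = 1000 Hz, fs_practical = 5000 Hz


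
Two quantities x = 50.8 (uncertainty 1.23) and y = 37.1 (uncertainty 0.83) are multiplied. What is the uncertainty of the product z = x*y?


For a product z = x*y, the relative uncertainty is:
uz/z = sqrt((ux/x)^2 + (uy/y)^2)
Relative uncertainties: ux/x = 1.23/50.8 = 0.024213
uy/y = 0.83/37.1 = 0.022372
z = 50.8 * 37.1 = 1884.7
uz = 1884.7 * sqrt(0.024213^2 + 0.022372^2) = 62.13

62.13


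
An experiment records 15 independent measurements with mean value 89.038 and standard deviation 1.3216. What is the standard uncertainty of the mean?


The standard uncertainty for Type A evaluation is u = s / sqrt(n).
u = 1.3216 / sqrt(15)
u = 1.3216 / 3.873
u = 0.3412

0.3412


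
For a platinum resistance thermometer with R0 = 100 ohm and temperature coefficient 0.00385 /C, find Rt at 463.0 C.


The RTD equation: Rt = R0 * (1 + alpha * T).
Rt = 100 * (1 + 0.00385 * 463.0)
Rt = 100 * (1 + 1.78255)
Rt = 100 * 2.78255
Rt = 278.255 ohm

278.255 ohm


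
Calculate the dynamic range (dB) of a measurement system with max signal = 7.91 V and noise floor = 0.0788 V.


Dynamic range = 20 * log10(Vmax / Vnoise).
DR = 20 * log10(7.91 / 0.0788)
DR = 20 * log10(100.38)
DR = 40.03 dB

40.03 dB


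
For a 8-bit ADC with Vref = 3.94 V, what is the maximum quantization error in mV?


The maximum quantization error is +/- LSB/2.
LSB = Vref / 2^n = 3.94 / 256 = 0.01539062 V
Max error = LSB / 2 = 0.01539062 / 2 = 0.00769531 V
Max error = 7.6953 mV

7.6953 mV


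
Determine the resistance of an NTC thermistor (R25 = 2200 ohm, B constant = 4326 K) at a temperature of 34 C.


NTC thermistor equation: Rt = R25 * exp(B * (1/T - 1/T25)).
T in Kelvin: 307.15 K, T25 = 298.15 K
1/T - 1/T25 = 1/307.15 - 1/298.15 = -9.828e-05
B * (1/T - 1/T25) = 4326 * -9.828e-05 = -0.4252
Rt = 2200 * exp(-0.4252) = 1438.1 ohm

1438.1 ohm


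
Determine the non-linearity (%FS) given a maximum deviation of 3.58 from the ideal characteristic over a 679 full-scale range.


Linearity error = (max deviation / full scale) * 100%.
Linearity = (3.58 / 679) * 100
Linearity = 0.527 %FS

0.527 %FS


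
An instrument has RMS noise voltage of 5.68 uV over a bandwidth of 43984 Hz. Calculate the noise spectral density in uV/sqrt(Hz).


Noise spectral density = Vrms / sqrt(BW).
NSD = 5.68 / sqrt(43984)
NSD = 5.68 / 209.7236
NSD = 0.0271 uV/sqrt(Hz)

0.0271 uV/sqrt(Hz)


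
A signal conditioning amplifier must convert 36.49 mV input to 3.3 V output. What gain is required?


Gain = Vout / Vin (converting to same units).
G = 3.3 V / 36.49 mV
G = 3300.0 mV / 36.49 mV
G = 90.44

90.44


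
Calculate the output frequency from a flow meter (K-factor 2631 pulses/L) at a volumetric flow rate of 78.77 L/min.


Frequency = K * Q / 60 (converting L/min to L/s).
f = 2631 * 78.77 / 60
f = 207243.87 / 60
f = 3454.06 Hz

3454.06 Hz


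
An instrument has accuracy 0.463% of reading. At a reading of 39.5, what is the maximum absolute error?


Absolute error = (accuracy% / 100) * reading.
Error = (0.463 / 100) * 39.5
Error = 0.00463 * 39.5
Error = 0.1829

0.1829


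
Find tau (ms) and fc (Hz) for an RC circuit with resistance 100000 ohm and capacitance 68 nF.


Time constant: tau = R * C.
tau = 100000 * 6.80e-08 = 0.0068 s
tau = 6.8 ms
Cutoff frequency: fc = 1 / (2*pi*R*C).
fc = 1 / (2*pi*0.0068) = 23.41 Hz

tau = 6.8 ms, fc = 23.41 Hz


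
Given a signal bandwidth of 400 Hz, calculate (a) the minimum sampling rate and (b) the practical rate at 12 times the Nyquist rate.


By Nyquist theorem, fs_min = 2 * fmax.
fs_min = 2 * 400 = 800 Hz
Practical rate = 12 * fs_min = 12 * 800 = 9600 Hz

fs_min = 800 Hz, fs_practical = 9600 Hz


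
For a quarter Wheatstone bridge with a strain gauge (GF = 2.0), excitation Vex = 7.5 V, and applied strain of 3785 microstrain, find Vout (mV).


Quarter bridge output: Vout = (GF * epsilon * Vex) / 4.
Vout = (2.0 * 3785e-6 * 7.5) / 4
Vout = 0.056775 / 4 V
Vout = 0.01419375 V = 14.1937 mV

14.1937 mV


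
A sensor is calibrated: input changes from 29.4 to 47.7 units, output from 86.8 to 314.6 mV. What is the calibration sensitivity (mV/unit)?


Sensitivity = (y2 - y1) / (x2 - x1).
S = (314.6 - 86.8) / (47.7 - 29.4)
S = 227.8 / 18.3
S = 12.4481 mV/unit

12.4481 mV/unit


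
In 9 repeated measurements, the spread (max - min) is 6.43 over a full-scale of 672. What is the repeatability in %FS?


Repeatability = (spread / full scale) * 100%.
R = (6.43 / 672) * 100
R = 0.957 %FS

0.957 %FS


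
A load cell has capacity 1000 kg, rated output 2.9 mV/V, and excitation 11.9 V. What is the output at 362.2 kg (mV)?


Vout = rated_output * Vex * (load / capacity).
Vout = 2.9 * 11.9 * (362.2 / 1000)
Vout = 2.9 * 11.9 * 0.3622
Vout = 12.5 mV

12.5 mV


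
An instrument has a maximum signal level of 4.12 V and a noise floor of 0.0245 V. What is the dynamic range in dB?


Dynamic range = 20 * log10(Vmax / Vnoise).
DR = 20 * log10(4.12 / 0.0245)
DR = 20 * log10(168.16)
DR = 44.51 dB

44.51 dB


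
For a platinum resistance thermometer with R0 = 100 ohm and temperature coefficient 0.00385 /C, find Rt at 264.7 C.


The RTD equation: Rt = R0 * (1 + alpha * T).
Rt = 100 * (1 + 0.00385 * 264.7)
Rt = 100 * (1 + 1.019095)
Rt = 100 * 2.019095
Rt = 201.91 ohm

201.91 ohm


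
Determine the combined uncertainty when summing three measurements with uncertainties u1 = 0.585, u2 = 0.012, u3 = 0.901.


For a sum of independent quantities, uc = sqrt(u1^2 + u2^2 + u3^2).
uc = sqrt(0.585^2 + 0.012^2 + 0.901^2)
uc = sqrt(0.342225 + 0.000144 + 0.811801)
uc = 1.0743

1.0743


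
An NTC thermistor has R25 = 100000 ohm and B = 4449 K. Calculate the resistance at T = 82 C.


NTC thermistor equation: Rt = R25 * exp(B * (1/T - 1/T25)).
T in Kelvin: 355.15 K, T25 = 298.15 K
1/T - 1/T25 = 1/355.15 - 1/298.15 = -0.0005383
B * (1/T - 1/T25) = 4449 * -0.0005383 = -2.3949
Rt = 100000 * exp(-2.3949) = 9118.0 ohm

9118.0 ohm


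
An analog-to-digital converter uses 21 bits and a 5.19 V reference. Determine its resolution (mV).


The resolution (LSB) of an ADC is Vref / 2^n.
LSB = 5.19 / 2^21
LSB = 5.19 / 2097152
LSB = 2.47e-06 V = 0.00247478 mV

0.00247478 mV


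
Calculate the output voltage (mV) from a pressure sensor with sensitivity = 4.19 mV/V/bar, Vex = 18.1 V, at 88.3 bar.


Output = sensitivity * Vex * P.
Vout = 4.19 * 18.1 * 88.3
Vout = 75.839 * 88.3
Vout = 6696.58 mV

6696.58 mV


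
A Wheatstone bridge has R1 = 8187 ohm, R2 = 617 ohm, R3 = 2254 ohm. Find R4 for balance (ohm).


At balance: R1*R4 = R2*R3, so R4 = R2*R3/R1.
R4 = 617 * 2254 / 8187
R4 = 1390718 / 8187
R4 = 169.87 ohm

169.87 ohm


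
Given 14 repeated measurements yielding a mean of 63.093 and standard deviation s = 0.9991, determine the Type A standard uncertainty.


The standard uncertainty for Type A evaluation is u = s / sqrt(n).
u = 0.9991 / sqrt(14)
u = 0.9991 / 3.7417
u = 0.267

0.267


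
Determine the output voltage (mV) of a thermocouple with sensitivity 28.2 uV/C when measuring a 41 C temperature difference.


The thermocouple output V = sensitivity * dT.
V = 28.2 uV/C * 41 C
V = 1156.2 uV
V = 1.156 mV

1.156 mV


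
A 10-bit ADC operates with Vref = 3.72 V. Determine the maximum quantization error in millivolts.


The maximum quantization error is +/- LSB/2.
LSB = Vref / 2^n = 3.72 / 1024 = 0.00363281 V
Max error = LSB / 2 = 0.00363281 / 2 = 0.00181641 V
Max error = 1.8164 mV

1.8164 mV


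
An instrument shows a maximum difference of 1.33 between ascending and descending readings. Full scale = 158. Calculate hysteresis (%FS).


Hysteresis = (max difference / full scale) * 100%.
H = (1.33 / 158) * 100
H = 0.842 %FS

0.842 %FS


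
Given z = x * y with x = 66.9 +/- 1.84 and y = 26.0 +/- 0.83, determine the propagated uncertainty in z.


For a product z = x*y, the relative uncertainty is:
uz/z = sqrt((ux/x)^2 + (uy/y)^2)
Relative uncertainties: ux/x = 1.84/66.9 = 0.027504
uy/y = 0.83/26.0 = 0.031923
z = 66.9 * 26.0 = 1739.4
uz = 1739.4 * sqrt(0.027504^2 + 0.031923^2) = 73.293

73.293


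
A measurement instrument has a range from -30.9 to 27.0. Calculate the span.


Span = upper range - lower range.
Span = 27.0 - (-30.9)
Span = 57.9

57.9


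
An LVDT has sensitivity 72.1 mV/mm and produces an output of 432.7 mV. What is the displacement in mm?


Displacement = Vout / sensitivity.
d = 432.7 / 72.1
d = 6.001 mm

6.001 mm


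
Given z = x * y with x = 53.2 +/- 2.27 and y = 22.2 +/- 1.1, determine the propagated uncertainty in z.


For a product z = x*y, the relative uncertainty is:
uz/z = sqrt((ux/x)^2 + (uy/y)^2)
Relative uncertainties: ux/x = 2.27/53.2 = 0.042669
uy/y = 1.1/22.2 = 0.04955
z = 53.2 * 22.2 = 1181.0
uz = 1181.0 * sqrt(0.042669^2 + 0.04955^2) = 77.228

77.228


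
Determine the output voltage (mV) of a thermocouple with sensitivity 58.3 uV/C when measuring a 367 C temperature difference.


The thermocouple output V = sensitivity * dT.
V = 58.3 uV/C * 367 C
V = 21396.1 uV
V = 21.396 mV

21.396 mV


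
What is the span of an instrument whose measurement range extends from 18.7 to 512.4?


Span = upper range - lower range.
Span = 512.4 - (18.7)
Span = 493.7

493.7


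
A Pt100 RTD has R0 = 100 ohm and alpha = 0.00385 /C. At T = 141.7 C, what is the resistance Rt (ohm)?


The RTD equation: Rt = R0 * (1 + alpha * T).
Rt = 100 * (1 + 0.00385 * 141.7)
Rt = 100 * (1 + 0.545545)
Rt = 100 * 1.545545
Rt = 154.554 ohm

154.554 ohm


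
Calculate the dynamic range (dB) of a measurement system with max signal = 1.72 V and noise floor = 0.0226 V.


Dynamic range = 20 * log10(Vmax / Vnoise).
DR = 20 * log10(1.72 / 0.0226)
DR = 20 * log10(76.11)
DR = 37.63 dB

37.63 dB


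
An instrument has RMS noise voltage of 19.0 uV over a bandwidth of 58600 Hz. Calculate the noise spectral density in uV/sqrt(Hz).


Noise spectral density = Vrms / sqrt(BW).
NSD = 19.0 / sqrt(58600)
NSD = 19.0 / 242.0744
NSD = 0.0785 uV/sqrt(Hz)

0.0785 uV/sqrt(Hz)


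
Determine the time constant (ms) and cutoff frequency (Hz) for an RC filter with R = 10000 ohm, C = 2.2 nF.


Time constant: tau = R * C.
tau = 10000 * 2.20e-09 = 2.2e-05 s
tau = 0.022 ms
Cutoff frequency: fc = 1 / (2*pi*R*C).
fc = 1 / (2*pi*2.2e-05) = 7234.32 Hz

tau = 0.022 ms, fc = 7234.32 Hz


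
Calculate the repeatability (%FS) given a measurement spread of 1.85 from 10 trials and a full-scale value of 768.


Repeatability = (spread / full scale) * 100%.
R = (1.85 / 768) * 100
R = 0.241 %FS

0.241 %FS


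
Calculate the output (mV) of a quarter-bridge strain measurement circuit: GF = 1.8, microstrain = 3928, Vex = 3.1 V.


Quarter bridge output: Vout = (GF * epsilon * Vex) / 4.
Vout = (1.8 * 3928e-6 * 3.1) / 4
Vout = 0.02191824 / 4 V
Vout = 0.00547956 V = 5.4796 mV

5.4796 mV


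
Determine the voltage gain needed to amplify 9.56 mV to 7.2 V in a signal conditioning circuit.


Gain = Vout / Vin (converting to same units).
G = 7.2 V / 9.56 mV
G = 7200.0 mV / 9.56 mV
G = 753.14

753.14


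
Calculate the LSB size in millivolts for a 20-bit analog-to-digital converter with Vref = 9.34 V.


The resolution (LSB) of an ADC is Vref / 2^n.
LSB = 9.34 / 2^20
LSB = 9.34 / 1048576
LSB = 8.91e-06 V = 0.00890732 mV

0.00890732 mV


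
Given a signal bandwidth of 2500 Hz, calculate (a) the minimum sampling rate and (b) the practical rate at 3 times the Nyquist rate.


By Nyquist theorem, fs_min = 2 * fmax.
fs_min = 2 * 2500 = 5000 Hz
Practical rate = 3 * fs_min = 3 * 5000 = 15000 Hz

fs_min = 5000 Hz, fs_practical = 15000 Hz


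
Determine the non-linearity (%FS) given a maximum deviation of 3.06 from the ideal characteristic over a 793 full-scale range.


Linearity error = (max deviation / full scale) * 100%.
Linearity = (3.06 / 793) * 100
Linearity = 0.386 %FS

0.386 %FS


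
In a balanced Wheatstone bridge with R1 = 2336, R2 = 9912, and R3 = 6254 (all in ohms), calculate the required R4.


At balance: R1*R4 = R2*R3, so R4 = R2*R3/R1.
R4 = 9912 * 6254 / 2336
R4 = 61989648 / 2336
R4 = 26536.66 ohm

26536.66 ohm


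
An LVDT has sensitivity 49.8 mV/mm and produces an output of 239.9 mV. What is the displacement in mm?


Displacement = Vout / sensitivity.
d = 239.9 / 49.8
d = 4.817 mm

4.817 mm


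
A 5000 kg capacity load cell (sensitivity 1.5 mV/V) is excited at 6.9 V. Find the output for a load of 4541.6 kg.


Vout = rated_output * Vex * (load / capacity).
Vout = 1.5 * 6.9 * (4541.6 / 5000)
Vout = 1.5 * 6.9 * 0.90832
Vout = 9.401 mV

9.401 mV


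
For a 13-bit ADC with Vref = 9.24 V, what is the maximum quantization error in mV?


The maximum quantization error is +/- LSB/2.
LSB = Vref / 2^n = 9.24 / 8192 = 0.00112793 V
Max error = LSB / 2 = 0.00112793 / 2 = 0.00056396 V
Max error = 0.564 mV

0.564 mV


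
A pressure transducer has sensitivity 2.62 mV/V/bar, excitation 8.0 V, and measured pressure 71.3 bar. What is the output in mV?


Output = sensitivity * Vex * P.
Vout = 2.62 * 8.0 * 71.3
Vout = 20.96 * 71.3
Vout = 1494.45 mV

1494.45 mV


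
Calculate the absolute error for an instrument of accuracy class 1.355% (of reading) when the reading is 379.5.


Absolute error = (accuracy% / 100) * reading.
Error = (1.355 / 100) * 379.5
Error = 0.01355 * 379.5
Error = 5.1422

5.1422


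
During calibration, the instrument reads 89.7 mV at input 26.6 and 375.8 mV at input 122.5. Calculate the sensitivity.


Sensitivity = (y2 - y1) / (x2 - x1).
S = (375.8 - 89.7) / (122.5 - 26.6)
S = 286.1 / 95.9
S = 2.9833 mV/unit

2.9833 mV/unit


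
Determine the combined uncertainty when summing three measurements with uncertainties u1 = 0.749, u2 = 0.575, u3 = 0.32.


For a sum of independent quantities, uc = sqrt(u1^2 + u2^2 + u3^2).
uc = sqrt(0.749^2 + 0.575^2 + 0.32^2)
uc = sqrt(0.561001 + 0.330625 + 0.1024)
uc = 0.997

0.997


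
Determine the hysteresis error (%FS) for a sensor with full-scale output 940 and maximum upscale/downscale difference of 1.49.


Hysteresis = (max difference / full scale) * 100%.
H = (1.49 / 940) * 100
H = 0.159 %FS

0.159 %FS


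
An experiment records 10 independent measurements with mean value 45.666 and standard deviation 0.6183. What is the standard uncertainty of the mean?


The standard uncertainty for Type A evaluation is u = s / sqrt(n).
u = 0.6183 / sqrt(10)
u = 0.6183 / 3.1623
u = 0.1955

0.1955


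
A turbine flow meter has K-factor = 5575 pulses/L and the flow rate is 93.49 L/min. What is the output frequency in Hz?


Frequency = K * Q / 60 (converting L/min to L/s).
f = 5575 * 93.49 / 60
f = 521206.75 / 60
f = 8686.78 Hz

8686.78 Hz


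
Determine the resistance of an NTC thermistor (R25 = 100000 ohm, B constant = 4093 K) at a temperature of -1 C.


NTC thermistor equation: Rt = R25 * exp(B * (1/T - 1/T25)).
T in Kelvin: 272.15 K, T25 = 298.15 K
1/T - 1/T25 = 1/272.15 - 1/298.15 = 0.00032043
B * (1/T - 1/T25) = 4093 * 0.00032043 = 1.3115
Rt = 100000 * exp(1.3115) = 371177.8 ohm

371177.8 ohm


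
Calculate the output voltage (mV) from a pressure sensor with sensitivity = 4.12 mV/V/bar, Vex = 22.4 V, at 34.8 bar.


Output = sensitivity * Vex * P.
Vout = 4.12 * 22.4 * 34.8
Vout = 92.288 * 34.8
Vout = 3211.62 mV

3211.62 mV


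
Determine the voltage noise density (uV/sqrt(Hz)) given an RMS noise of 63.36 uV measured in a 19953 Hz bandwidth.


Noise spectral density = Vrms / sqrt(BW).
NSD = 63.36 / sqrt(19953)
NSD = 63.36 / 141.2551
NSD = 0.4486 uV/sqrt(Hz)

0.4486 uV/sqrt(Hz)


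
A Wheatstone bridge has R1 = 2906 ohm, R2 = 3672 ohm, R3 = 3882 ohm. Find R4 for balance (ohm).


At balance: R1*R4 = R2*R3, so R4 = R2*R3/R1.
R4 = 3672 * 3882 / 2906
R4 = 14254704 / 2906
R4 = 4905.27 ohm

4905.27 ohm


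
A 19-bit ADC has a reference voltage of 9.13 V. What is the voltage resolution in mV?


The resolution (LSB) of an ADC is Vref / 2^n.
LSB = 9.13 / 2^19
LSB = 9.13 / 524288
LSB = 1.741e-05 V = 0.01741409 mV

0.01741409 mV


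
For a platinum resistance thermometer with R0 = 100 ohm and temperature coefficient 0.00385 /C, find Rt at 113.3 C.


The RTD equation: Rt = R0 * (1 + alpha * T).
Rt = 100 * (1 + 0.00385 * 113.3)
Rt = 100 * (1 + 0.436205)
Rt = 100 * 1.436205
Rt = 143.62 ohm

143.62 ohm


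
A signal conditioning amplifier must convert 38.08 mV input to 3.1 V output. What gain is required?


Gain = Vout / Vin (converting to same units).
G = 3.1 V / 38.08 mV
G = 3100.0 mV / 38.08 mV
G = 81.41

81.41


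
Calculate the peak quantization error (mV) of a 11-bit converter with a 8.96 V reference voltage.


The maximum quantization error is +/- LSB/2.
LSB = Vref / 2^n = 8.96 / 2048 = 0.004375 V
Max error = LSB / 2 = 0.004375 / 2 = 0.0021875 V
Max error = 2.1875 mV

2.1875 mV


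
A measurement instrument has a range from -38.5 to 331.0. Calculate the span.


Span = upper range - lower range.
Span = 331.0 - (-38.5)
Span = 369.5

369.5


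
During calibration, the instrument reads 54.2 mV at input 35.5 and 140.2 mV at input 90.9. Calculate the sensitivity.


Sensitivity = (y2 - y1) / (x2 - x1).
S = (140.2 - 54.2) / (90.9 - 35.5)
S = 86.0 / 55.4
S = 1.5523 mV/unit

1.5523 mV/unit


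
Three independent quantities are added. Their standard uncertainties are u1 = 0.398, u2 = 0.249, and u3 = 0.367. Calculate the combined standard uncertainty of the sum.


For a sum of independent quantities, uc = sqrt(u1^2 + u2^2 + u3^2).
uc = sqrt(0.398^2 + 0.249^2 + 0.367^2)
uc = sqrt(0.158404 + 0.062001 + 0.134689)
uc = 0.5959

0.5959


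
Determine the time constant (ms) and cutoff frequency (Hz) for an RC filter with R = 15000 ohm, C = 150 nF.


Time constant: tau = R * C.
tau = 15000 * 1.50e-07 = 0.00225 s
tau = 2.25 ms
Cutoff frequency: fc = 1 / (2*pi*R*C).
fc = 1 / (2*pi*0.00225) = 70.74 Hz

tau = 2.25 ms, fc = 70.74 Hz


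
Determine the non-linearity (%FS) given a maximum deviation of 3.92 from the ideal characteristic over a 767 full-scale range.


Linearity error = (max deviation / full scale) * 100%.
Linearity = (3.92 / 767) * 100
Linearity = 0.511 %FS

0.511 %FS


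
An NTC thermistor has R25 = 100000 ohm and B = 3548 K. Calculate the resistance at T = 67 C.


NTC thermistor equation: Rt = R25 * exp(B * (1/T - 1/T25)).
T in Kelvin: 340.15 K, T25 = 298.15 K
1/T - 1/T25 = 1/340.15 - 1/298.15 = -0.00041414
B * (1/T - 1/T25) = 3548 * -0.00041414 = -1.4694
Rt = 100000 * exp(-1.4694) = 23007.3 ohm

23007.3 ohm


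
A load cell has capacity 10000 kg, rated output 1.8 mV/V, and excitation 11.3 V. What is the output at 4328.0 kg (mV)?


Vout = rated_output * Vex * (load / capacity).
Vout = 1.8 * 11.3 * (4328.0 / 10000)
Vout = 1.8 * 11.3 * 0.4328
Vout = 8.803 mV

8.803 mV


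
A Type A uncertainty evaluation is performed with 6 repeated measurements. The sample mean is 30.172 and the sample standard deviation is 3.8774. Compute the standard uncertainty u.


The standard uncertainty for Type A evaluation is u = s / sqrt(n).
u = 3.8774 / sqrt(6)
u = 3.8774 / 2.4495
u = 1.5829

1.5829


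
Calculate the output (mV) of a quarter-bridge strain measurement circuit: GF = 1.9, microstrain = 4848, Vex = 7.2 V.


Quarter bridge output: Vout = (GF * epsilon * Vex) / 4.
Vout = (1.9 * 4848e-6 * 7.2) / 4
Vout = 0.06632064 / 4 V
Vout = 0.01658016 V = 16.5802 mV

16.5802 mV


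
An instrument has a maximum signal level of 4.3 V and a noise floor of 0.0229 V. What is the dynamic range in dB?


Dynamic range = 20 * log10(Vmax / Vnoise).
DR = 20 * log10(4.3 / 0.0229)
DR = 20 * log10(187.77)
DR = 45.47 dB

45.47 dB


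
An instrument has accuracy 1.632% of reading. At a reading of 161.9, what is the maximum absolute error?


Absolute error = (accuracy% / 100) * reading.
Error = (1.632 / 100) * 161.9
Error = 0.01632 * 161.9
Error = 2.6422

2.6422


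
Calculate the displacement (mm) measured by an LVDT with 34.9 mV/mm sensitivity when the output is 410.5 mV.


Displacement = Vout / sensitivity.
d = 410.5 / 34.9
d = 11.762 mm

11.762 mm


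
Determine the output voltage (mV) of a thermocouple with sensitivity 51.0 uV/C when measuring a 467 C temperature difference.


The thermocouple output V = sensitivity * dT.
V = 51.0 uV/C * 467 C
V = 23817.0 uV
V = 23.817 mV

23.817 mV


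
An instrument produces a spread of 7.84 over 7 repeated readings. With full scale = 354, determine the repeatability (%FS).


Repeatability = (spread / full scale) * 100%.
R = (7.84 / 354) * 100
R = 2.215 %FS

2.215 %FS


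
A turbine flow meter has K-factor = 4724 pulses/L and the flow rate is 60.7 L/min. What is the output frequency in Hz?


Frequency = K * Q / 60 (converting L/min to L/s).
f = 4724 * 60.7 / 60
f = 286746.8 / 60
f = 4779.11 Hz

4779.11 Hz


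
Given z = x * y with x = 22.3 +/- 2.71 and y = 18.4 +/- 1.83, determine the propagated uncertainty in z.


For a product z = x*y, the relative uncertainty is:
uz/z = sqrt((ux/x)^2 + (uy/y)^2)
Relative uncertainties: ux/x = 2.71/22.3 = 0.121525
uy/y = 1.83/18.4 = 0.099457
z = 22.3 * 18.4 = 410.3
uz = 410.3 * sqrt(0.121525^2 + 0.099457^2) = 64.434

64.434


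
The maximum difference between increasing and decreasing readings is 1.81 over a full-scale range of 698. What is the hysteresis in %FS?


Hysteresis = (max difference / full scale) * 100%.
H = (1.81 / 698) * 100
H = 0.259 %FS

0.259 %FS


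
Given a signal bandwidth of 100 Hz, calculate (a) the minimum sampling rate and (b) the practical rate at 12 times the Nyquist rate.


By Nyquist theorem, fs_min = 2 * fmax.
fs_min = 2 * 100 = 200 Hz
Practical rate = 12 * fs_min = 12 * 200 = 2400 Hz

fs_min = 200 Hz, fs_practical = 2400 Hz


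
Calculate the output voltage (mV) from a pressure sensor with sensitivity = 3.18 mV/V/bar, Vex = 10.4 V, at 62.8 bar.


Output = sensitivity * Vex * P.
Vout = 3.18 * 10.4 * 62.8
Vout = 33.072 * 62.8
Vout = 2076.92 mV

2076.92 mV


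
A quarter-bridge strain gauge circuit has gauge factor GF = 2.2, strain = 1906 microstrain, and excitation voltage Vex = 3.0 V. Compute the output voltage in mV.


Quarter bridge output: Vout = (GF * epsilon * Vex) / 4.
Vout = (2.2 * 1906e-6 * 3.0) / 4
Vout = 0.0125796 / 4 V
Vout = 0.0031449 V = 3.1449 mV

3.1449 mV


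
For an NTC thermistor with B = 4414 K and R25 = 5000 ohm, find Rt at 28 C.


NTC thermistor equation: Rt = R25 * exp(B * (1/T - 1/T25)).
T in Kelvin: 301.15 K, T25 = 298.15 K
1/T - 1/T25 = 1/301.15 - 1/298.15 = -3.341e-05
B * (1/T - 1/T25) = 4414 * -3.341e-05 = -0.1475
Rt = 5000 * exp(-0.1475) = 4314.4 ohm

4314.4 ohm
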